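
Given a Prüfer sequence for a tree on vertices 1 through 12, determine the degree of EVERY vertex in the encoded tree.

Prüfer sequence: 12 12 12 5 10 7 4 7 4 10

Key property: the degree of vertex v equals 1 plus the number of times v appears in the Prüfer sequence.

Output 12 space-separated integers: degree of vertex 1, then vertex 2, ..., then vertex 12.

p_1 = 12: count[12] becomes 1
p_2 = 12: count[12] becomes 2
p_3 = 12: count[12] becomes 3
p_4 = 5: count[5] becomes 1
p_5 = 10: count[10] becomes 1
p_6 = 7: count[7] becomes 1
p_7 = 4: count[4] becomes 1
p_8 = 7: count[7] becomes 2
p_9 = 4: count[4] becomes 2
p_10 = 10: count[10] becomes 2
Degrees (1 + count): deg[1]=1+0=1, deg[2]=1+0=1, deg[3]=1+0=1, deg[4]=1+2=3, deg[5]=1+1=2, deg[6]=1+0=1, deg[7]=1+2=3, deg[8]=1+0=1, deg[9]=1+0=1, deg[10]=1+2=3, deg[11]=1+0=1, deg[12]=1+3=4

Answer: 1 1 1 3 2 1 3 1 1 3 1 4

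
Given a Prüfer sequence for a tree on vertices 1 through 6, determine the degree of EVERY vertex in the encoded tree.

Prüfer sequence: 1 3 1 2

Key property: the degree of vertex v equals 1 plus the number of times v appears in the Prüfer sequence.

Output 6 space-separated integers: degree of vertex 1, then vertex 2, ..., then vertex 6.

p_1 = 1: count[1] becomes 1
p_2 = 3: count[3] becomes 1
p_3 = 1: count[1] becomes 2
p_4 = 2: count[2] becomes 1
Degrees (1 + count): deg[1]=1+2=3, deg[2]=1+1=2, deg[3]=1+1=2, deg[4]=1+0=1, deg[5]=1+0=1, deg[6]=1+0=1

Answer: 3 2 2 1 1 1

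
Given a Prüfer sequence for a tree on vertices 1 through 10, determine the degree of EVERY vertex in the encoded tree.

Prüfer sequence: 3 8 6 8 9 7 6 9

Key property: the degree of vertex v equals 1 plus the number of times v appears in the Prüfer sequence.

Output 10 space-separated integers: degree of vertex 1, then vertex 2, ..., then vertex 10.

Answer: 1 1 2 1 1 3 2 3 3 1

Derivation:
p_1 = 3: count[3] becomes 1
p_2 = 8: count[8] becomes 1
p_3 = 6: count[6] becomes 1
p_4 = 8: count[8] becomes 2
p_5 = 9: count[9] becomes 1
p_6 = 7: count[7] becomes 1
p_7 = 6: count[6] becomes 2
p_8 = 9: count[9] becomes 2
Degrees (1 + count): deg[1]=1+0=1, deg[2]=1+0=1, deg[3]=1+1=2, deg[4]=1+0=1, deg[5]=1+0=1, deg[6]=1+2=3, deg[7]=1+1=2, deg[8]=1+2=3, deg[9]=1+2=3, deg[10]=1+0=1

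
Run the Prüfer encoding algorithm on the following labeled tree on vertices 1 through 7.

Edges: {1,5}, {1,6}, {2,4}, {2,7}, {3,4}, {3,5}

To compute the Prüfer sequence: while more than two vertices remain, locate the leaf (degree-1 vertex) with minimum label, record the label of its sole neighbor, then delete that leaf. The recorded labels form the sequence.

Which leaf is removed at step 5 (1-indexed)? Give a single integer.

Answer: 4

Derivation:
Step 1: current leaves = {6,7}. Remove leaf 6 (neighbor: 1).
Step 2: current leaves = {1,7}. Remove leaf 1 (neighbor: 5).
Step 3: current leaves = {5,7}. Remove leaf 5 (neighbor: 3).
Step 4: current leaves = {3,7}. Remove leaf 3 (neighbor: 4).
Step 5: current leaves = {4,7}. Remove leaf 4 (neighbor: 2).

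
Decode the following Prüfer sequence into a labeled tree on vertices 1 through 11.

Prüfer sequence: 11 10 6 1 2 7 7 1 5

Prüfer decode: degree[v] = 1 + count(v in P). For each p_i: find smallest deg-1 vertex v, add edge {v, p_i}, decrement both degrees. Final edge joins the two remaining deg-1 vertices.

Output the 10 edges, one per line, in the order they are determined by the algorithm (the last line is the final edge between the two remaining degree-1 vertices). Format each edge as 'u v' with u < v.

Initial degrees: {1:3, 2:2, 3:1, 4:1, 5:2, 6:2, 7:3, 8:1, 9:1, 10:2, 11:2}
Step 1: smallest deg-1 vertex = 3, p_1 = 11. Add edge {3,11}. Now deg[3]=0, deg[11]=1.
Step 2: smallest deg-1 vertex = 4, p_2 = 10. Add edge {4,10}. Now deg[4]=0, deg[10]=1.
Step 3: smallest deg-1 vertex = 8, p_3 = 6. Add edge {6,8}. Now deg[8]=0, deg[6]=1.
Step 4: smallest deg-1 vertex = 6, p_4 = 1. Add edge {1,6}. Now deg[6]=0, deg[1]=2.
Step 5: smallest deg-1 vertex = 9, p_5 = 2. Add edge {2,9}. Now deg[9]=0, deg[2]=1.
Step 6: smallest deg-1 vertex = 2, p_6 = 7. Add edge {2,7}. Now deg[2]=0, deg[7]=2.
Step 7: smallest deg-1 vertex = 10, p_7 = 7. Add edge {7,10}. Now deg[10]=0, deg[7]=1.
Step 8: smallest deg-1 vertex = 7, p_8 = 1. Add edge {1,7}. Now deg[7]=0, deg[1]=1.
Step 9: smallest deg-1 vertex = 1, p_9 = 5. Add edge {1,5}. Now deg[1]=0, deg[5]=1.
Final: two remaining deg-1 vertices are 5, 11. Add edge {5,11}.

Answer: 3 11
4 10
6 8
1 6
2 9
2 7
7 10
1 7
1 5
5 11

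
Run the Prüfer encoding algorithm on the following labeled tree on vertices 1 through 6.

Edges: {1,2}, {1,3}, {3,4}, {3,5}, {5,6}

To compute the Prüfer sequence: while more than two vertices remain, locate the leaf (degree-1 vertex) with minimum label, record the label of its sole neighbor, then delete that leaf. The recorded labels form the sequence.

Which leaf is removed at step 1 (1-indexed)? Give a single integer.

Step 1: current leaves = {2,4,6}. Remove leaf 2 (neighbor: 1).

Answer: 2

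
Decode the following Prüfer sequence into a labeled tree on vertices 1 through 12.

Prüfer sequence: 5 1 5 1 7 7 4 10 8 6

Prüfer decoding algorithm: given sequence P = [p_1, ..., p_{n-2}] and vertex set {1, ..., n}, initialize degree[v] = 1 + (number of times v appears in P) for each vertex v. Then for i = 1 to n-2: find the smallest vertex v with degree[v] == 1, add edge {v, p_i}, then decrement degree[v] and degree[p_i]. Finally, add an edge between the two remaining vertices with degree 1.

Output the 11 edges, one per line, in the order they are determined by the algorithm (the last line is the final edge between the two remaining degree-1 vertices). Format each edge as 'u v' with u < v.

Answer: 2 5
1 3
5 9
1 5
1 7
7 11
4 7
4 10
8 10
6 8
6 12

Derivation:
Initial degrees: {1:3, 2:1, 3:1, 4:2, 5:3, 6:2, 7:3, 8:2, 9:1, 10:2, 11:1, 12:1}
Step 1: smallest deg-1 vertex = 2, p_1 = 5. Add edge {2,5}. Now deg[2]=0, deg[5]=2.
Step 2: smallest deg-1 vertex = 3, p_2 = 1. Add edge {1,3}. Now deg[3]=0, deg[1]=2.
Step 3: smallest deg-1 vertex = 9, p_3 = 5. Add edge {5,9}. Now deg[9]=0, deg[5]=1.
Step 4: smallest deg-1 vertex = 5, p_4 = 1. Add edge {1,5}. Now deg[5]=0, deg[1]=1.
Step 5: smallest deg-1 vertex = 1, p_5 = 7. Add edge {1,7}. Now deg[1]=0, deg[7]=2.
Step 6: smallest deg-1 vertex = 11, p_6 = 7. Add edge {7,11}. Now deg[11]=0, deg[7]=1.
Step 7: smallest deg-1 vertex = 7, p_7 = 4. Add edge {4,7}. Now deg[7]=0, deg[4]=1.
Step 8: smallest deg-1 vertex = 4, p_8 = 10. Add edge {4,10}. Now deg[4]=0, deg[10]=1.
Step 9: smallest deg-1 vertex = 10, p_9 = 8. Add edge {8,10}. Now deg[10]=0, deg[8]=1.
Step 10: smallest deg-1 vertex = 8, p_10 = 6. Add edge {6,8}. Now deg[8]=0, deg[6]=1.
Final: two remaining deg-1 vertices are 6, 12. Add edge {6,12}.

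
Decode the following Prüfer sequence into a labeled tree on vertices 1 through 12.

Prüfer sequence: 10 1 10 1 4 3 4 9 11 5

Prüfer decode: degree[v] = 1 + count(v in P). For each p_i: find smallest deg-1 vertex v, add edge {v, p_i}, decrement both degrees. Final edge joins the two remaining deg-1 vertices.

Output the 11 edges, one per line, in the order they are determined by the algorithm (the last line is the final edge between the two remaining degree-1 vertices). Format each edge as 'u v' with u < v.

Answer: 2 10
1 6
7 10
1 8
1 4
3 10
3 4
4 9
9 11
5 11
5 12

Derivation:
Initial degrees: {1:3, 2:1, 3:2, 4:3, 5:2, 6:1, 7:1, 8:1, 9:2, 10:3, 11:2, 12:1}
Step 1: smallest deg-1 vertex = 2, p_1 = 10. Add edge {2,10}. Now deg[2]=0, deg[10]=2.
Step 2: smallest deg-1 vertex = 6, p_2 = 1. Add edge {1,6}. Now deg[6]=0, deg[1]=2.
Step 3: smallest deg-1 vertex = 7, p_3 = 10. Add edge {7,10}. Now deg[7]=0, deg[10]=1.
Step 4: smallest deg-1 vertex = 8, p_4 = 1. Add edge {1,8}. Now deg[8]=0, deg[1]=1.
Step 5: smallest deg-1 vertex = 1, p_5 = 4. Add edge {1,4}. Now deg[1]=0, deg[4]=2.
Step 6: smallest deg-1 vertex = 10, p_6 = 3. Add edge {3,10}. Now deg[10]=0, deg[3]=1.
Step 7: smallest deg-1 vertex = 3, p_7 = 4. Add edge {3,4}. Now deg[3]=0, deg[4]=1.
Step 8: smallest deg-1 vertex = 4, p_8 = 9. Add edge {4,9}. Now deg[4]=0, deg[9]=1.
Step 9: smallest deg-1 vertex = 9, p_9 = 11. Add edge {9,11}. Now deg[9]=0, deg[11]=1.
Step 10: smallest deg-1 vertex = 11, p_10 = 5. Add edge {5,11}. Now deg[11]=0, deg[5]=1.
Final: two remaining deg-1 vertices are 5, 12. Add edge {5,12}.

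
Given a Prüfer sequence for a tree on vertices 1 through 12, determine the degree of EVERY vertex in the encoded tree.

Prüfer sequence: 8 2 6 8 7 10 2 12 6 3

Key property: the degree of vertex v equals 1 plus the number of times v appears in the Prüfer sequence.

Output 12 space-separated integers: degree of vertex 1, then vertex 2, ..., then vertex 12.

Answer: 1 3 2 1 1 3 2 3 1 2 1 2

Derivation:
p_1 = 8: count[8] becomes 1
p_2 = 2: count[2] becomes 1
p_3 = 6: count[6] becomes 1
p_4 = 8: count[8] becomes 2
p_5 = 7: count[7] becomes 1
p_6 = 10: count[10] becomes 1
p_7 = 2: count[2] becomes 2
p_8 = 12: count[12] becomes 1
p_9 = 6: count[6] becomes 2
p_10 = 3: count[3] becomes 1
Degrees (1 + count): deg[1]=1+0=1, deg[2]=1+2=3, deg[3]=1+1=2, deg[4]=1+0=1, deg[5]=1+0=1, deg[6]=1+2=3, deg[7]=1+1=2, deg[8]=1+2=3, deg[9]=1+0=1, deg[10]=1+1=2, deg[11]=1+0=1, deg[12]=1+1=2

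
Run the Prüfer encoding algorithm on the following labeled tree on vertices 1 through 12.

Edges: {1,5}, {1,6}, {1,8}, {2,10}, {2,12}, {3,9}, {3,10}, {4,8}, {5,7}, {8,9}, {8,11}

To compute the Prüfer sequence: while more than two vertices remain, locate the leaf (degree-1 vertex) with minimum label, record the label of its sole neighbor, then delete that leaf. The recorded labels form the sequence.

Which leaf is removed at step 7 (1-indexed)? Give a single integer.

Answer: 8

Derivation:
Step 1: current leaves = {4,6,7,11,12}. Remove leaf 4 (neighbor: 8).
Step 2: current leaves = {6,7,11,12}. Remove leaf 6 (neighbor: 1).
Step 3: current leaves = {7,11,12}. Remove leaf 7 (neighbor: 5).
Step 4: current leaves = {5,11,12}. Remove leaf 5 (neighbor: 1).
Step 5: current leaves = {1,11,12}. Remove leaf 1 (neighbor: 8).
Step 6: current leaves = {11,12}. Remove leaf 11 (neighbor: 8).
Step 7: current leaves = {8,12}. Remove leaf 8 (neighbor: 9).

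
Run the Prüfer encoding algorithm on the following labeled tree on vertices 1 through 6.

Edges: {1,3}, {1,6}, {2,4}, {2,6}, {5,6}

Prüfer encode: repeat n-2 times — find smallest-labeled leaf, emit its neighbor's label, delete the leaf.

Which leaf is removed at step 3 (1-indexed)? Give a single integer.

Step 1: current leaves = {3,4,5}. Remove leaf 3 (neighbor: 1).
Step 2: current leaves = {1,4,5}. Remove leaf 1 (neighbor: 6).
Step 3: current leaves = {4,5}. Remove leaf 4 (neighbor: 2).

Answer: 4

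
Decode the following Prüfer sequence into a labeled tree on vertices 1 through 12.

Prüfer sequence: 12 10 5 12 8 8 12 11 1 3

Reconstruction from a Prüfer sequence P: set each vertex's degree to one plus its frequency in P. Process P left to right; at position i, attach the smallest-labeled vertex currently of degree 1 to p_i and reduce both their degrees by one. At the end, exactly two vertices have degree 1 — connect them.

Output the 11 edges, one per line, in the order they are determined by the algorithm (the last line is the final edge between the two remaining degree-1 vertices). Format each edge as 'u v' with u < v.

Initial degrees: {1:2, 2:1, 3:2, 4:1, 5:2, 6:1, 7:1, 8:3, 9:1, 10:2, 11:2, 12:4}
Step 1: smallest deg-1 vertex = 2, p_1 = 12. Add edge {2,12}. Now deg[2]=0, deg[12]=3.
Step 2: smallest deg-1 vertex = 4, p_2 = 10. Add edge {4,10}. Now deg[4]=0, deg[10]=1.
Step 3: smallest deg-1 vertex = 6, p_3 = 5. Add edge {5,6}. Now deg[6]=0, deg[5]=1.
Step 4: smallest deg-1 vertex = 5, p_4 = 12. Add edge {5,12}. Now deg[5]=0, deg[12]=2.
Step 5: smallest deg-1 vertex = 7, p_5 = 8. Add edge {7,8}. Now deg[7]=0, deg[8]=2.
Step 6: smallest deg-1 vertex = 9, p_6 = 8. Add edge {8,9}. Now deg[9]=0, deg[8]=1.
Step 7: smallest deg-1 vertex = 8, p_7 = 12. Add edge {8,12}. Now deg[8]=0, deg[12]=1.
Step 8: smallest deg-1 vertex = 10, p_8 = 11. Add edge {10,11}. Now deg[10]=0, deg[11]=1.
Step 9: smallest deg-1 vertex = 11, p_9 = 1. Add edge {1,11}. Now deg[11]=0, deg[1]=1.
Step 10: smallest deg-1 vertex = 1, p_10 = 3. Add edge {1,3}. Now deg[1]=0, deg[3]=1.
Final: two remaining deg-1 vertices are 3, 12. Add edge {3,12}.

Answer: 2 12
4 10
5 6
5 12
7 8
8 9
8 12
10 11
1 11
1 3
3 12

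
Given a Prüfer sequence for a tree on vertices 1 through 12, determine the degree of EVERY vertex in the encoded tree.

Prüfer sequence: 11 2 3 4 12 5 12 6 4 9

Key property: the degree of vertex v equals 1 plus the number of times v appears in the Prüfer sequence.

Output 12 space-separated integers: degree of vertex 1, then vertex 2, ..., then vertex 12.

p_1 = 11: count[11] becomes 1
p_2 = 2: count[2] becomes 1
p_3 = 3: count[3] becomes 1
p_4 = 4: count[4] becomes 1
p_5 = 12: count[12] becomes 1
p_6 = 5: count[5] becomes 1
p_7 = 12: count[12] becomes 2
p_8 = 6: count[6] becomes 1
p_9 = 4: count[4] becomes 2
p_10 = 9: count[9] becomes 1
Degrees (1 + count): deg[1]=1+0=1, deg[2]=1+1=2, deg[3]=1+1=2, deg[4]=1+2=3, deg[5]=1+1=2, deg[6]=1+1=2, deg[7]=1+0=1, deg[8]=1+0=1, deg[9]=1+1=2, deg[10]=1+0=1, deg[11]=1+1=2, deg[12]=1+2=3

Answer: 1 2 2 3 2 2 1 1 2 1 2 3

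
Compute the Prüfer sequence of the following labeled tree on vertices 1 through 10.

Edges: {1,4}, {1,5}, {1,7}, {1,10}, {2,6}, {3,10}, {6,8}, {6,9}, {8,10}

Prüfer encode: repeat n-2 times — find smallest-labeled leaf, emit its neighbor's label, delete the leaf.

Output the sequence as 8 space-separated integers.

Step 1: leaves = {2,3,4,5,7,9}. Remove smallest leaf 2, emit neighbor 6.
Step 2: leaves = {3,4,5,7,9}. Remove smallest leaf 3, emit neighbor 10.
Step 3: leaves = {4,5,7,9}. Remove smallest leaf 4, emit neighbor 1.
Step 4: leaves = {5,7,9}. Remove smallest leaf 5, emit neighbor 1.
Step 5: leaves = {7,9}. Remove smallest leaf 7, emit neighbor 1.
Step 6: leaves = {1,9}. Remove smallest leaf 1, emit neighbor 10.
Step 7: leaves = {9,10}. Remove smallest leaf 9, emit neighbor 6.
Step 8: leaves = {6,10}. Remove smallest leaf 6, emit neighbor 8.
Done: 2 vertices remain (8, 10). Sequence = [6 10 1 1 1 10 6 8]

Answer: 6 10 1 1 1 10 6 8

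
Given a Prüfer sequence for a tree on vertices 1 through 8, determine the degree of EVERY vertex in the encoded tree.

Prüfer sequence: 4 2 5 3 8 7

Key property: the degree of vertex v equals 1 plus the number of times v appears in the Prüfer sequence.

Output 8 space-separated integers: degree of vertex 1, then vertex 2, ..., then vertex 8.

p_1 = 4: count[4] becomes 1
p_2 = 2: count[2] becomes 1
p_3 = 5: count[5] becomes 1
p_4 = 3: count[3] becomes 1
p_5 = 8: count[8] becomes 1
p_6 = 7: count[7] becomes 1
Degrees (1 + count): deg[1]=1+0=1, deg[2]=1+1=2, deg[3]=1+1=2, deg[4]=1+1=2, deg[5]=1+1=2, deg[6]=1+0=1, deg[7]=1+1=2, deg[8]=1+1=2

Answer: 1 2 2 2 2 1 2 2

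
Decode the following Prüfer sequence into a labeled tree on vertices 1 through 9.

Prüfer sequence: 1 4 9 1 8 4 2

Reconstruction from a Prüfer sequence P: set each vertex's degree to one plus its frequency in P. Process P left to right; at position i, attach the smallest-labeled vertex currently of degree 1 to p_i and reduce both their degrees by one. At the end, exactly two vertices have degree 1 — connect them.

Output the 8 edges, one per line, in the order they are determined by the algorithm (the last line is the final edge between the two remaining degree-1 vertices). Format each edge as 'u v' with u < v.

Answer: 1 3
4 5
6 9
1 7
1 8
4 8
2 4
2 9

Derivation:
Initial degrees: {1:3, 2:2, 3:1, 4:3, 5:1, 6:1, 7:1, 8:2, 9:2}
Step 1: smallest deg-1 vertex = 3, p_1 = 1. Add edge {1,3}. Now deg[3]=0, deg[1]=2.
Step 2: smallest deg-1 vertex = 5, p_2 = 4. Add edge {4,5}. Now deg[5]=0, deg[4]=2.
Step 3: smallest deg-1 vertex = 6, p_3 = 9. Add edge {6,9}. Now deg[6]=0, deg[9]=1.
Step 4: smallest deg-1 vertex = 7, p_4 = 1. Add edge {1,7}. Now deg[7]=0, deg[1]=1.
Step 5: smallest deg-1 vertex = 1, p_5 = 8. Add edge {1,8}. Now deg[1]=0, deg[8]=1.
Step 6: smallest deg-1 vertex = 8, p_6 = 4. Add edge {4,8}. Now deg[8]=0, deg[4]=1.
Step 7: smallest deg-1 vertex = 4, p_7 = 2. Add edge {2,4}. Now deg[4]=0, deg[2]=1.
Final: two remaining deg-1 vertices are 2, 9. Add edge {2,9}.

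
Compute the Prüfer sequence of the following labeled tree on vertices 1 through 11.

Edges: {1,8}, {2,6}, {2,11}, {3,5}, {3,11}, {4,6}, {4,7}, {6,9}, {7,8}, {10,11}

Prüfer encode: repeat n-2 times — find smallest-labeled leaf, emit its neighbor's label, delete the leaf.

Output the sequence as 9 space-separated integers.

Answer: 8 3 11 7 4 6 6 2 11

Derivation:
Step 1: leaves = {1,5,9,10}. Remove smallest leaf 1, emit neighbor 8.
Step 2: leaves = {5,8,9,10}. Remove smallest leaf 5, emit neighbor 3.
Step 3: leaves = {3,8,9,10}. Remove smallest leaf 3, emit neighbor 11.
Step 4: leaves = {8,9,10}. Remove smallest leaf 8, emit neighbor 7.
Step 5: leaves = {7,9,10}. Remove smallest leaf 7, emit neighbor 4.
Step 6: leaves = {4,9,10}. Remove smallest leaf 4, emit neighbor 6.
Step 7: leaves = {9,10}. Remove smallest leaf 9, emit neighbor 6.
Step 8: leaves = {6,10}. Remove smallest leaf 6, emit neighbor 2.
Step 9: leaves = {2,10}. Remove smallest leaf 2, emit neighbor 11.
Done: 2 vertices remain (10, 11). Sequence = [8 3 11 7 4 6 6 2 11]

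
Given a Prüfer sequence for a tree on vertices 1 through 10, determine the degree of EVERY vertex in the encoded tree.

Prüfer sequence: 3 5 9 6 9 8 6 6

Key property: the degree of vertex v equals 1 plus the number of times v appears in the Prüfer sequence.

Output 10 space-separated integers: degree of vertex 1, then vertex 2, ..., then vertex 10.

p_1 = 3: count[3] becomes 1
p_2 = 5: count[5] becomes 1
p_3 = 9: count[9] becomes 1
p_4 = 6: count[6] becomes 1
p_5 = 9: count[9] becomes 2
p_6 = 8: count[8] becomes 1
p_7 = 6: count[6] becomes 2
p_8 = 6: count[6] becomes 3
Degrees (1 + count): deg[1]=1+0=1, deg[2]=1+0=1, deg[3]=1+1=2, deg[4]=1+0=1, deg[5]=1+1=2, deg[6]=1+3=4, deg[7]=1+0=1, deg[8]=1+1=2, deg[9]=1+2=3, deg[10]=1+0=1

Answer: 1 1 2 1 2 4 1 2 3 1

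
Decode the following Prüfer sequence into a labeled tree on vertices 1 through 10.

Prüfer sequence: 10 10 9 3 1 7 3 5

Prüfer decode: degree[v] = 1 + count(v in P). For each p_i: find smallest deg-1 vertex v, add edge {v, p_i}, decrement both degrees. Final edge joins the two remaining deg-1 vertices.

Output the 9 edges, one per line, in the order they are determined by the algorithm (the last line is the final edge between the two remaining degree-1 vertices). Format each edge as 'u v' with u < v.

Answer: 2 10
4 10
6 9
3 8
1 9
1 7
3 7
3 5
5 10

Derivation:
Initial degrees: {1:2, 2:1, 3:3, 4:1, 5:2, 6:1, 7:2, 8:1, 9:2, 10:3}
Step 1: smallest deg-1 vertex = 2, p_1 = 10. Add edge {2,10}. Now deg[2]=0, deg[10]=2.
Step 2: smallest deg-1 vertex = 4, p_2 = 10. Add edge {4,10}. Now deg[4]=0, deg[10]=1.
Step 3: smallest deg-1 vertex = 6, p_3 = 9. Add edge {6,9}. Now deg[6]=0, deg[9]=1.
Step 4: smallest deg-1 vertex = 8, p_4 = 3. Add edge {3,8}. Now deg[8]=0, deg[3]=2.
Step 5: smallest deg-1 vertex = 9, p_5 = 1. Add edge {1,9}. Now deg[9]=0, deg[1]=1.
Step 6: smallest deg-1 vertex = 1, p_6 = 7. Add edge {1,7}. Now deg[1]=0, deg[7]=1.
Step 7: smallest deg-1 vertex = 7, p_7 = 3. Add edge {3,7}. Now deg[7]=0, deg[3]=1.
Step 8: smallest deg-1 vertex = 3, p_8 = 5. Add edge {3,5}. Now deg[3]=0, deg[5]=1.
Final: two remaining deg-1 vertices are 5, 10. Add edge {5,10}.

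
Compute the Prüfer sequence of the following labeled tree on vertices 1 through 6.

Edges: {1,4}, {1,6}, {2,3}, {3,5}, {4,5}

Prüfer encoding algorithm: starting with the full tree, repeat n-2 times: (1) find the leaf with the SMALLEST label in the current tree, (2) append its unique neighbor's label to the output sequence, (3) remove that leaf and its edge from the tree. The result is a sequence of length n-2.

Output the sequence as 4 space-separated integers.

Answer: 3 5 4 1

Derivation:
Step 1: leaves = {2,6}. Remove smallest leaf 2, emit neighbor 3.
Step 2: leaves = {3,6}. Remove smallest leaf 3, emit neighbor 5.
Step 3: leaves = {5,6}. Remove smallest leaf 5, emit neighbor 4.
Step 4: leaves = {4,6}. Remove smallest leaf 4, emit neighbor 1.
Done: 2 vertices remain (1, 6). Sequence = [3 5 4 1]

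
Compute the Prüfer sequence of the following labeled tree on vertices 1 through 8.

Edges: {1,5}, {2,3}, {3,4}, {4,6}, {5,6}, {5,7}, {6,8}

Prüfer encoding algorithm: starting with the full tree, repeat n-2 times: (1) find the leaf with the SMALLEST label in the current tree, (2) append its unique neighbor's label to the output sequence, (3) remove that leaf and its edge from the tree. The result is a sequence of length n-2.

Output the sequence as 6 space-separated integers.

Step 1: leaves = {1,2,7,8}. Remove smallest leaf 1, emit neighbor 5.
Step 2: leaves = {2,7,8}. Remove smallest leaf 2, emit neighbor 3.
Step 3: leaves = {3,7,8}. Remove smallest leaf 3, emit neighbor 4.
Step 4: leaves = {4,7,8}. Remove smallest leaf 4, emit neighbor 6.
Step 5: leaves = {7,8}. Remove smallest leaf 7, emit neighbor 5.
Step 6: leaves = {5,8}. Remove smallest leaf 5, emit neighbor 6.
Done: 2 vertices remain (6, 8). Sequence = [5 3 4 6 5 6]

Answer: 5 3 4 6 5 6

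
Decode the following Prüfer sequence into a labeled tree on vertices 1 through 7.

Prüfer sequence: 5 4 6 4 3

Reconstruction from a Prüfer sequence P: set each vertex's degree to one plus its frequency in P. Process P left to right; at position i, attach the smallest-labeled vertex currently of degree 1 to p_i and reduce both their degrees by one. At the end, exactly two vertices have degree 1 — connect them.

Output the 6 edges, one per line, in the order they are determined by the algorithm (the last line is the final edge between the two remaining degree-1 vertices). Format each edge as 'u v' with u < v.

Answer: 1 5
2 4
5 6
4 6
3 4
3 7

Derivation:
Initial degrees: {1:1, 2:1, 3:2, 4:3, 5:2, 6:2, 7:1}
Step 1: smallest deg-1 vertex = 1, p_1 = 5. Add edge {1,5}. Now deg[1]=0, deg[5]=1.
Step 2: smallest deg-1 vertex = 2, p_2 = 4. Add edge {2,4}. Now deg[2]=0, deg[4]=2.
Step 3: smallest deg-1 vertex = 5, p_3 = 6. Add edge {5,6}. Now deg[5]=0, deg[6]=1.
Step 4: smallest deg-1 vertex = 6, p_4 = 4. Add edge {4,6}. Now deg[6]=0, deg[4]=1.
Step 5: smallest deg-1 vertex = 4, p_5 = 3. Add edge {3,4}. Now deg[4]=0, deg[3]=1.
Final: two remaining deg-1 vertices are 3, 7. Add edge {3,7}.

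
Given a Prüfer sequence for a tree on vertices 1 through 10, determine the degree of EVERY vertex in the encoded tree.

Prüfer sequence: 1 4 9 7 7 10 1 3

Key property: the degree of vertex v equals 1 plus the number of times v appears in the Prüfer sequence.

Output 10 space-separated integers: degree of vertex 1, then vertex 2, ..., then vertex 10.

Answer: 3 1 2 2 1 1 3 1 2 2

Derivation:
p_1 = 1: count[1] becomes 1
p_2 = 4: count[4] becomes 1
p_3 = 9: count[9] becomes 1
p_4 = 7: count[7] becomes 1
p_5 = 7: count[7] becomes 2
p_6 = 10: count[10] becomes 1
p_7 = 1: count[1] becomes 2
p_8 = 3: count[3] becomes 1
Degrees (1 + count): deg[1]=1+2=3, deg[2]=1+0=1, deg[3]=1+1=2, deg[4]=1+1=2, deg[5]=1+0=1, deg[6]=1+0=1, deg[7]=1+2=3, deg[8]=1+0=1, deg[9]=1+1=2, deg[10]=1+1=2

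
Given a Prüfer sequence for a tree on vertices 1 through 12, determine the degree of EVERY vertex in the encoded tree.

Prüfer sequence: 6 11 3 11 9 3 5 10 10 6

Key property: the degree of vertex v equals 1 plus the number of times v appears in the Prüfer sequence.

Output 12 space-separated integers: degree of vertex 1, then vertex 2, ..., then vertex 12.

p_1 = 6: count[6] becomes 1
p_2 = 11: count[11] becomes 1
p_3 = 3: count[3] becomes 1
p_4 = 11: count[11] becomes 2
p_5 = 9: count[9] becomes 1
p_6 = 3: count[3] becomes 2
p_7 = 5: count[5] becomes 1
p_8 = 10: count[10] becomes 1
p_9 = 10: count[10] becomes 2
p_10 = 6: count[6] becomes 2
Degrees (1 + count): deg[1]=1+0=1, deg[2]=1+0=1, deg[3]=1+2=3, deg[4]=1+0=1, deg[5]=1+1=2, deg[6]=1+2=3, deg[7]=1+0=1, deg[8]=1+0=1, deg[9]=1+1=2, deg[10]=1+2=3, deg[11]=1+2=3, deg[12]=1+0=1

Answer: 1 1 3 1 2 3 1 1 2 3 3 1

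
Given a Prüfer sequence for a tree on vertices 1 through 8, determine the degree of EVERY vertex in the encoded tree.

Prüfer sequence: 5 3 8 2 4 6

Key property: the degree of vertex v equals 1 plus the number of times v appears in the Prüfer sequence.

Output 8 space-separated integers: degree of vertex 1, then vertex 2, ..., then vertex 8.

p_1 = 5: count[5] becomes 1
p_2 = 3: count[3] becomes 1
p_3 = 8: count[8] becomes 1
p_4 = 2: count[2] becomes 1
p_5 = 4: count[4] becomes 1
p_6 = 6: count[6] becomes 1
Degrees (1 + count): deg[1]=1+0=1, deg[2]=1+1=2, deg[3]=1+1=2, deg[4]=1+1=2, deg[5]=1+1=2, deg[6]=1+1=2, deg[7]=1+0=1, deg[8]=1+1=2

Answer: 1 2 2 2 2 2 1 2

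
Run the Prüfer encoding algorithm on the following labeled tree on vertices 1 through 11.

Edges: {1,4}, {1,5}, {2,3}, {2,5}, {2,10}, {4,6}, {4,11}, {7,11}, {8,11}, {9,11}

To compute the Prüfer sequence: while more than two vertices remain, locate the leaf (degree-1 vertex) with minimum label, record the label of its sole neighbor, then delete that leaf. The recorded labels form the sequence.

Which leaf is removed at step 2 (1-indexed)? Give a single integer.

Step 1: current leaves = {3,6,7,8,9,10}. Remove leaf 3 (neighbor: 2).
Step 2: current leaves = {6,7,8,9,10}. Remove leaf 6 (neighbor: 4).

Answer: 6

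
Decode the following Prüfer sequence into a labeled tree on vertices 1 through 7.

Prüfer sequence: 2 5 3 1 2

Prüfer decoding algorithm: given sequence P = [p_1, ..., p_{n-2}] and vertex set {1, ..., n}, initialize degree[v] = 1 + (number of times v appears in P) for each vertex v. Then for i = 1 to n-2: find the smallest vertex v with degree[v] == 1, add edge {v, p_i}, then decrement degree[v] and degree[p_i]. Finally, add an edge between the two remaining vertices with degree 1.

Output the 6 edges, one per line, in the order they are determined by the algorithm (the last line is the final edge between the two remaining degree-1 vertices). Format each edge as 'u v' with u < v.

Initial degrees: {1:2, 2:3, 3:2, 4:1, 5:2, 6:1, 7:1}
Step 1: smallest deg-1 vertex = 4, p_1 = 2. Add edge {2,4}. Now deg[4]=0, deg[2]=2.
Step 2: smallest deg-1 vertex = 6, p_2 = 5. Add edge {5,6}. Now deg[6]=0, deg[5]=1.
Step 3: smallest deg-1 vertex = 5, p_3 = 3. Add edge {3,5}. Now deg[5]=0, deg[3]=1.
Step 4: smallest deg-1 vertex = 3, p_4 = 1. Add edge {1,3}. Now deg[3]=0, deg[1]=1.
Step 5: smallest deg-1 vertex = 1, p_5 = 2. Add edge {1,2}. Now deg[1]=0, deg[2]=1.
Final: two remaining deg-1 vertices are 2, 7. Add edge {2,7}.

Answer: 2 4
5 6
3 5
1 3
1 2
2 7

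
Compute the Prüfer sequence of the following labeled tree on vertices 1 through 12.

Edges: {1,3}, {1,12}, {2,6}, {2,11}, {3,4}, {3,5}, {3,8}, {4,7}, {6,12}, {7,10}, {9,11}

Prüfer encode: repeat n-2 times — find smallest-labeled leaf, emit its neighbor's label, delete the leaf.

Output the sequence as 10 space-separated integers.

Answer: 3 3 11 7 4 3 1 12 2 6

Derivation:
Step 1: leaves = {5,8,9,10}. Remove smallest leaf 5, emit neighbor 3.
Step 2: leaves = {8,9,10}. Remove smallest leaf 8, emit neighbor 3.
Step 3: leaves = {9,10}. Remove smallest leaf 9, emit neighbor 11.
Step 4: leaves = {10,11}. Remove smallest leaf 10, emit neighbor 7.
Step 5: leaves = {7,11}. Remove smallest leaf 7, emit neighbor 4.
Step 6: leaves = {4,11}. Remove smallest leaf 4, emit neighbor 3.
Step 7: leaves = {3,11}. Remove smallest leaf 3, emit neighbor 1.
Step 8: leaves = {1,11}. Remove smallest leaf 1, emit neighbor 12.
Step 9: leaves = {11,12}. Remove smallest leaf 11, emit neighbor 2.
Step 10: leaves = {2,12}. Remove smallest leaf 2, emit neighbor 6.
Done: 2 vertices remain (6, 12). Sequence = [3 3 11 7 4 3 1 12 2 6]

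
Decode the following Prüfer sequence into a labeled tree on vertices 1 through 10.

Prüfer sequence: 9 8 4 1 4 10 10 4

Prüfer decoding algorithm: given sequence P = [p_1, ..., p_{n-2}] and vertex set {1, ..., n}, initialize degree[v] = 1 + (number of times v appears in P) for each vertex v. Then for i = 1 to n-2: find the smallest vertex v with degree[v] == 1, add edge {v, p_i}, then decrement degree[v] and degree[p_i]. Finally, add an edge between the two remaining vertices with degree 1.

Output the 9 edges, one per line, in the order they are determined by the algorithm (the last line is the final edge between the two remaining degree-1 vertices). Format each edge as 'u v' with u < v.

Initial degrees: {1:2, 2:1, 3:1, 4:4, 5:1, 6:1, 7:1, 8:2, 9:2, 10:3}
Step 1: smallest deg-1 vertex = 2, p_1 = 9. Add edge {2,9}. Now deg[2]=0, deg[9]=1.
Step 2: smallest deg-1 vertex = 3, p_2 = 8. Add edge {3,8}. Now deg[3]=0, deg[8]=1.
Step 3: smallest deg-1 vertex = 5, p_3 = 4. Add edge {4,5}. Now deg[5]=0, deg[4]=3.
Step 4: smallest deg-1 vertex = 6, p_4 = 1. Add edge {1,6}. Now deg[6]=0, deg[1]=1.
Step 5: smallest deg-1 vertex = 1, p_5 = 4. Add edge {1,4}. Now deg[1]=0, deg[4]=2.
Step 6: smallest deg-1 vertex = 7, p_6 = 10. Add edge {7,10}. Now deg[7]=0, deg[10]=2.
Step 7: smallest deg-1 vertex = 8, p_7 = 10. Add edge {8,10}. Now deg[8]=0, deg[10]=1.
Step 8: smallest deg-1 vertex = 9, p_8 = 4. Add edge {4,9}. Now deg[9]=0, deg[4]=1.
Final: two remaining deg-1 vertices are 4, 10. Add edge {4,10}.

Answer: 2 9
3 8
4 5
1 6
1 4
7 10
8 10
4 9
4 10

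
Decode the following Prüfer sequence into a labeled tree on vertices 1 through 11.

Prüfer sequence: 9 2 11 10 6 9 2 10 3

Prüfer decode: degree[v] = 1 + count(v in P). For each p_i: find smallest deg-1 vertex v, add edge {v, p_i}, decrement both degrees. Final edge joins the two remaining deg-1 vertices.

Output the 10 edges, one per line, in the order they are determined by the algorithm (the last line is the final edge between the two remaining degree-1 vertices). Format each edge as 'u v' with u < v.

Answer: 1 9
2 4
5 11
7 10
6 8
6 9
2 9
2 10
3 10
3 11

Derivation:
Initial degrees: {1:1, 2:3, 3:2, 4:1, 5:1, 6:2, 7:1, 8:1, 9:3, 10:3, 11:2}
Step 1: smallest deg-1 vertex = 1, p_1 = 9. Add edge {1,9}. Now deg[1]=0, deg[9]=2.
Step 2: smallest deg-1 vertex = 4, p_2 = 2. Add edge {2,4}. Now deg[4]=0, deg[2]=2.
Step 3: smallest deg-1 vertex = 5, p_3 = 11. Add edge {5,11}. Now deg[5]=0, deg[11]=1.
Step 4: smallest deg-1 vertex = 7, p_4 = 10. Add edge {7,10}. Now deg[7]=0, deg[10]=2.
Step 5: smallest deg-1 vertex = 8, p_5 = 6. Add edge {6,8}. Now deg[8]=0, deg[6]=1.
Step 6: smallest deg-1 vertex = 6, p_6 = 9. Add edge {6,9}. Now deg[6]=0, deg[9]=1.
Step 7: smallest deg-1 vertex = 9, p_7 = 2. Add edge {2,9}. Now deg[9]=0, deg[2]=1.
Step 8: smallest deg-1 vertex = 2, p_8 = 10. Add edge {2,10}. Now deg[2]=0, deg[10]=1.
Step 9: smallest deg-1 vertex = 10, p_9 = 3. Add edge {3,10}. Now deg[10]=0, deg[3]=1.
Final: two remaining deg-1 vertices are 3, 11. Add edge {3,11}.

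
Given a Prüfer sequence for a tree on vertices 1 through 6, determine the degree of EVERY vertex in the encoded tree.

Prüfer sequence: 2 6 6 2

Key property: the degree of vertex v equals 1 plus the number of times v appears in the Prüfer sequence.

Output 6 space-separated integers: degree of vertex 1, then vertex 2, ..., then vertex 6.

p_1 = 2: count[2] becomes 1
p_2 = 6: count[6] becomes 1
p_3 = 6: count[6] becomes 2
p_4 = 2: count[2] becomes 2
Degrees (1 + count): deg[1]=1+0=1, deg[2]=1+2=3, deg[3]=1+0=1, deg[4]=1+0=1, deg[5]=1+0=1, deg[6]=1+2=3

Answer: 1 3 1 1 1 3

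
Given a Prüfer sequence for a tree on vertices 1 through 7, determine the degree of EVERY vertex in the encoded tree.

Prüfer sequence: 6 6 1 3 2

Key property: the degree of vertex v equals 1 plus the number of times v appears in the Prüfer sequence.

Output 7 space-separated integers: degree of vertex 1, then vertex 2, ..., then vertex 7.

Answer: 2 2 2 1 1 3 1

Derivation:
p_1 = 6: count[6] becomes 1
p_2 = 6: count[6] becomes 2
p_3 = 1: count[1] becomes 1
p_4 = 3: count[3] becomes 1
p_5 = 2: count[2] becomes 1
Degrees (1 + count): deg[1]=1+1=2, deg[2]=1+1=2, deg[3]=1+1=2, deg[4]=1+0=1, deg[5]=1+0=1, deg[6]=1+2=3, deg[7]=1+0=1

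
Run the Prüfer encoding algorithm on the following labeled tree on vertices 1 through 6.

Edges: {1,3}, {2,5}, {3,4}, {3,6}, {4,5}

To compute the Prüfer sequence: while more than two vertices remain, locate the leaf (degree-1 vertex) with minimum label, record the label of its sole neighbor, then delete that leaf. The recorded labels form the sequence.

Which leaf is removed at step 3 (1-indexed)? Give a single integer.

Answer: 5

Derivation:
Step 1: current leaves = {1,2,6}. Remove leaf 1 (neighbor: 3).
Step 2: current leaves = {2,6}. Remove leaf 2 (neighbor: 5).
Step 3: current leaves = {5,6}. Remove leaf 5 (neighbor: 4).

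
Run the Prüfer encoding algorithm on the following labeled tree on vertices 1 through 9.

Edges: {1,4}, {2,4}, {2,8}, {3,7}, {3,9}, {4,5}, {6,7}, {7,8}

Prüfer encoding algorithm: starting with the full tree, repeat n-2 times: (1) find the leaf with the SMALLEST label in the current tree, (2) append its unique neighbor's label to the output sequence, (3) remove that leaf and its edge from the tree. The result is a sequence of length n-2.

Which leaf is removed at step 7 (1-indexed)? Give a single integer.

Answer: 7

Derivation:
Step 1: current leaves = {1,5,6,9}. Remove leaf 1 (neighbor: 4).
Step 2: current leaves = {5,6,9}. Remove leaf 5 (neighbor: 4).
Step 3: current leaves = {4,6,9}. Remove leaf 4 (neighbor: 2).
Step 4: current leaves = {2,6,9}. Remove leaf 2 (neighbor: 8).
Step 5: current leaves = {6,8,9}. Remove leaf 6 (neighbor: 7).
Step 6: current leaves = {8,9}. Remove leaf 8 (neighbor: 7).
Step 7: current leaves = {7,9}. Remove leaf 7 (neighbor: 3).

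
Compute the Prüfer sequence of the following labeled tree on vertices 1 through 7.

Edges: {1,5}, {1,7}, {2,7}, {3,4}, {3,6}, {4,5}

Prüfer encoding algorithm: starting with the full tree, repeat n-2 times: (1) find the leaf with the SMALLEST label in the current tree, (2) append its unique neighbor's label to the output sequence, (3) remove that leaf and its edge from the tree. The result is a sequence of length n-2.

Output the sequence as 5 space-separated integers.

Step 1: leaves = {2,6}. Remove smallest leaf 2, emit neighbor 7.
Step 2: leaves = {6,7}. Remove smallest leaf 6, emit neighbor 3.
Step 3: leaves = {3,7}. Remove smallest leaf 3, emit neighbor 4.
Step 4: leaves = {4,7}. Remove smallest leaf 4, emit neighbor 5.
Step 5: leaves = {5,7}. Remove smallest leaf 5, emit neighbor 1.
Done: 2 vertices remain (1, 7). Sequence = [7 3 4 5 1]

Answer: 7 3 4 5 1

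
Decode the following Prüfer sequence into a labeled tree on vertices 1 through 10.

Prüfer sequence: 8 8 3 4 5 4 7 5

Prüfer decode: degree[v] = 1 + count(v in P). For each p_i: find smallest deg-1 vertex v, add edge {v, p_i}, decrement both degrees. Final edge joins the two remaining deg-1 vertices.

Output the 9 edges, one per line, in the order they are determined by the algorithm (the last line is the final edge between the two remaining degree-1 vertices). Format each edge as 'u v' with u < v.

Answer: 1 8
2 8
3 6
3 4
5 8
4 9
4 7
5 7
5 10

Derivation:
Initial degrees: {1:1, 2:1, 3:2, 4:3, 5:3, 6:1, 7:2, 8:3, 9:1, 10:1}
Step 1: smallest deg-1 vertex = 1, p_1 = 8. Add edge {1,8}. Now deg[1]=0, deg[8]=2.
Step 2: smallest deg-1 vertex = 2, p_2 = 8. Add edge {2,8}. Now deg[2]=0, deg[8]=1.
Step 3: smallest deg-1 vertex = 6, p_3 = 3. Add edge {3,6}. Now deg[6]=0, deg[3]=1.
Step 4: smallest deg-1 vertex = 3, p_4 = 4. Add edge {3,4}. Now deg[3]=0, deg[4]=2.
Step 5: smallest deg-1 vertex = 8, p_5 = 5. Add edge {5,8}. Now deg[8]=0, deg[5]=2.
Step 6: smallest deg-1 vertex = 9, p_6 = 4. Add edge {4,9}. Now deg[9]=0, deg[4]=1.
Step 7: smallest deg-1 vertex = 4, p_7 = 7. Add edge {4,7}. Now deg[4]=0, deg[7]=1.
Step 8: smallest deg-1 vertex = 7, p_8 = 5. Add edge {5,7}. Now deg[7]=0, deg[5]=1.
Final: two remaining deg-1 vertices are 5, 10. Add edge {5,10}.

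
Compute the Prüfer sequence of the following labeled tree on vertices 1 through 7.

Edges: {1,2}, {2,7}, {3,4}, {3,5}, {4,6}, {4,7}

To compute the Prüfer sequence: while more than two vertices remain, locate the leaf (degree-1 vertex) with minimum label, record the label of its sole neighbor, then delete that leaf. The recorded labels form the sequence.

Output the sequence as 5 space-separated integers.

Answer: 2 7 3 4 4

Derivation:
Step 1: leaves = {1,5,6}. Remove smallest leaf 1, emit neighbor 2.
Step 2: leaves = {2,5,6}. Remove smallest leaf 2, emit neighbor 7.
Step 3: leaves = {5,6,7}. Remove smallest leaf 5, emit neighbor 3.
Step 4: leaves = {3,6,7}. Remove smallest leaf 3, emit neighbor 4.
Step 5: leaves = {6,7}. Remove smallest leaf 6, emit neighbor 4.
Done: 2 vertices remain (4, 7). Sequence = [2 7 3 4 4]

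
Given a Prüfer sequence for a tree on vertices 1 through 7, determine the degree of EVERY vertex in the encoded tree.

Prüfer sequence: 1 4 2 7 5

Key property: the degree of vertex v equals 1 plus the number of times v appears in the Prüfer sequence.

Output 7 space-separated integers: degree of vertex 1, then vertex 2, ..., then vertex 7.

p_1 = 1: count[1] becomes 1
p_2 = 4: count[4] becomes 1
p_3 = 2: count[2] becomes 1
p_4 = 7: count[7] becomes 1
p_5 = 5: count[5] becomes 1
Degrees (1 + count): deg[1]=1+1=2, deg[2]=1+1=2, deg[3]=1+0=1, deg[4]=1+1=2, deg[5]=1+1=2, deg[6]=1+0=1, deg[7]=1+1=2

Answer: 2 2 1 2 2 1 2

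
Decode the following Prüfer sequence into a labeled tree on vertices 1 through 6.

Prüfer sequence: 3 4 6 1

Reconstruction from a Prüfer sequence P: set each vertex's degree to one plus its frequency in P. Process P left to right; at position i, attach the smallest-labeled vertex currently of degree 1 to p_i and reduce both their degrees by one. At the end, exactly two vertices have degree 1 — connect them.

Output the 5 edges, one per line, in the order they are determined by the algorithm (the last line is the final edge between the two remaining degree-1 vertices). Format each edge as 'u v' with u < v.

Initial degrees: {1:2, 2:1, 3:2, 4:2, 5:1, 6:2}
Step 1: smallest deg-1 vertex = 2, p_1 = 3. Add edge {2,3}. Now deg[2]=0, deg[3]=1.
Step 2: smallest deg-1 vertex = 3, p_2 = 4. Add edge {3,4}. Now deg[3]=0, deg[4]=1.
Step 3: smallest deg-1 vertex = 4, p_3 = 6. Add edge {4,6}. Now deg[4]=0, deg[6]=1.
Step 4: smallest deg-1 vertex = 5, p_4 = 1. Add edge {1,5}. Now deg[5]=0, deg[1]=1.
Final: two remaining deg-1 vertices are 1, 6. Add edge {1,6}.

Answer: 2 3
3 4
4 6
1 5
1 6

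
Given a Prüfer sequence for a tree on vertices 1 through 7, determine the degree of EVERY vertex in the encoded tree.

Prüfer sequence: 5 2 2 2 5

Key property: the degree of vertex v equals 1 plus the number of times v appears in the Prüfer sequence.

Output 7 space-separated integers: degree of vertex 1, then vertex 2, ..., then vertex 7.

Answer: 1 4 1 1 3 1 1

Derivation:
p_1 = 5: count[5] becomes 1
p_2 = 2: count[2] becomes 1
p_3 = 2: count[2] becomes 2
p_4 = 2: count[2] becomes 3
p_5 = 5: count[5] becomes 2
Degrees (1 + count): deg[1]=1+0=1, deg[2]=1+3=4, deg[3]=1+0=1, deg[4]=1+0=1, deg[5]=1+2=3, deg[6]=1+0=1, deg[7]=1+0=1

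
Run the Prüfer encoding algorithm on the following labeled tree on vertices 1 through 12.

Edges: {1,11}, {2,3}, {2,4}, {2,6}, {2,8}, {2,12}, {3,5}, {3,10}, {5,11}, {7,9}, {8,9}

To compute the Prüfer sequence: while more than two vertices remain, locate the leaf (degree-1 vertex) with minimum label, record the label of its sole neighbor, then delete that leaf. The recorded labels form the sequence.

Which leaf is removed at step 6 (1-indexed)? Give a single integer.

Step 1: current leaves = {1,4,6,7,10,12}. Remove leaf 1 (neighbor: 11).
Step 2: current leaves = {4,6,7,10,11,12}. Remove leaf 4 (neighbor: 2).
Step 3: current leaves = {6,7,10,11,12}. Remove leaf 6 (neighbor: 2).
Step 4: current leaves = {7,10,11,12}. Remove leaf 7 (neighbor: 9).
Step 5: current leaves = {9,10,11,12}. Remove leaf 9 (neighbor: 8).
Step 6: current leaves = {8,10,11,12}. Remove leaf 8 (neighbor: 2).

Answer: 8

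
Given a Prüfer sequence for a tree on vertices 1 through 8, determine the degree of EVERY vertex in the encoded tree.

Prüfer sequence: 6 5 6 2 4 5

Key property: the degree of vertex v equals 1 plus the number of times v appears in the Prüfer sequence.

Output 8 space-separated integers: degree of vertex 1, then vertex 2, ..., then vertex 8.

p_1 = 6: count[6] becomes 1
p_2 = 5: count[5] becomes 1
p_3 = 6: count[6] becomes 2
p_4 = 2: count[2] becomes 1
p_5 = 4: count[4] becomes 1
p_6 = 5: count[5] becomes 2
Degrees (1 + count): deg[1]=1+0=1, deg[2]=1+1=2, deg[3]=1+0=1, deg[4]=1+1=2, deg[5]=1+2=3, deg[6]=1+2=3, deg[7]=1+0=1, deg[8]=1+0=1

Answer: 1 2 1 2 3 3 1 1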